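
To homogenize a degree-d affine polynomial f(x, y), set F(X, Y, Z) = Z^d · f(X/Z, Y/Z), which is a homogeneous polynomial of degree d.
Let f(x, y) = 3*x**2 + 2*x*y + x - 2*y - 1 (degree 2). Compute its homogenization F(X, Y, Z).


F(X, Y, Z) = 3*X**2 + 2*X*Y + X*Z - 2*Y*Z - Z**2

deg(f) = 2.
Substitute x = X/Z, y = Y/Z into f, then multiply by Z^2.
  monomial 3·x^2·y^0 ↦ 3·X^2·Y^0·Z^0.
  monomial 2·x^1·y^1 ↦ 2·X^1·Y^1·Z^0.
  monomial 1·x^1·y^0 ↦ 1·X^1·Y^0·Z^1.
  monomial -2·x^0·y^1 ↦ -2·X^0·Y^1·Z^1.
  monomial -1·x^0·y^0 ↦ -1·X^0·Y^0·Z^2.
Collecting: F(X, Y, Z) = 3*X**2 + 2*X*Y + X*Z - 2*Y*Z - Z**2.


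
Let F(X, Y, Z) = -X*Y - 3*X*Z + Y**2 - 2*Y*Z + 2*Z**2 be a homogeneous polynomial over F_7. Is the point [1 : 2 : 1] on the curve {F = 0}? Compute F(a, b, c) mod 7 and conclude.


F(1,2,1) ≡ 4 (mod 7); P is NOT on the curve.

Evaluate F(1, 2, 1) term-by-term (mod 7).
  -X*Y ↦ -1·1·2·1 = -2
  -3*X*Z ↦ -3·1·1·1 = -3
  Y**2 ↦ 1·1·4·1 = 4
  -2*Y*Z ↦ -2·1·2·1 = -4
  2*Z**2 ↦ 2·1·1·1 = 2
Sum: F(1, 2, 1) = (-2) + (-3) + (4) + (-4) + (2) = -3.
Reducing mod 7: -3 ≡ 4 (mod 7).
Since F(a, b, c) ≡ 4 ≠ 0 (mod 7), P does NOT lie on the curve.


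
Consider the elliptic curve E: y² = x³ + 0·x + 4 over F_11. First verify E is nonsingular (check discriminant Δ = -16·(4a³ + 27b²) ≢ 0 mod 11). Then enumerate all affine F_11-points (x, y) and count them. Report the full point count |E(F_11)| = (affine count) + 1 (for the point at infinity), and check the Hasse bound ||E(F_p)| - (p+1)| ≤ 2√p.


Affine points = {(0, 2), (0, 9), (1, 4), (1, 7), (2, 1), (2, 10), (3, 3), (3, 8), (6, 0), (10, 5), (10, 6)}; affine count = 11; |E(F_11)| = 12.

Discriminant check: Δ ∝ 4a³ + 27b² = 4·0³ + 27·4² = 4·0 + 27·16 ≡ 3 (mod 11). Nonzero ⇒ E is nonsingular.
For each x ∈ F_11, compute rhs = x³ + 0·x + 4 mod 11, then count y ∈ F_11 with y² ≡ rhs.
  x = 0: rhs = 4, matching y values: 2, 9 (2 points).
  x = 1: rhs = 5, matching y values: 4, 7 (2 points).
  x = 2: rhs = 1, matching y values: 1, 10 (2 points).
  x = 3: rhs = 9, matching y values: 3, 8 (2 points).
  x = 4: rhs = 2, matching y values: none (0 points).
  x = 5: rhs = 8, matching y values: none (0 points).
  x = 6: rhs = 0, matching y values: 0 (1 points).
  x = 7: rhs = 6, matching y values: none (0 points).
  x = 8: rhs = 10, matching y values: none (0 points).
  x = 9: rhs = 7, matching y values: none (0 points).
  x = 10: rhs = 3, matching y values: 5, 6 (2 points).
Total affine count: 11.
Full point count |E(F_11)| = 11 + 1 = 12.
Hasse bound: |12 − (11+1)| = |0| = 0 ≤ 2√11 ≈ 6.6332 ✓.


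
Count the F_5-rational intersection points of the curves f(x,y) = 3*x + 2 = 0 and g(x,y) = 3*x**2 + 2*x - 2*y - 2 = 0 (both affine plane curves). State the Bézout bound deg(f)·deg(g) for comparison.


Common zeros: {(1, 4)}; count = 1; Bézout bound = 2.

deg(f) = 1, deg(g) = 2, so Bézout bound = 2.
Scan x ∈ F_5. For each x, list the y ∈ F_5 with f(x, y) ≡ 0 and those with g(x, y) ≡ 0 (mod 5); the common zeros in that column are the intersection.
  x = 0: f ≡ 0 at y ∈ ∅; g ≡ 0 at y ∈ {4}; common: ∅.
  x = 1: f ≡ 0 at y ∈ {0, 1, 2, 3, 4}; g ≡ 0 at y ∈ {4}; common: {4}.
  x = 2: f ≡ 0 at y ∈ ∅; g ≡ 0 at y ∈ {2}; common: ∅.
  x = 3: f ≡ 0 at y ∈ ∅; g ≡ 0 at y ∈ {3}; common: ∅.
  x = 4: f ≡ 0 at y ∈ ∅; g ≡ 0 at y ∈ {2}; common: ∅.
Collecting: common zeros = {(1, 4)}, so the count is 1.
Comparison with the Bézout bound: 1 ≤ 2 = deg(f)·deg(g), as expected for curves with no common component (the affine F_5-count falls short of the bound because intersections may lie at infinity, over extension fields, or carry multiplicity).


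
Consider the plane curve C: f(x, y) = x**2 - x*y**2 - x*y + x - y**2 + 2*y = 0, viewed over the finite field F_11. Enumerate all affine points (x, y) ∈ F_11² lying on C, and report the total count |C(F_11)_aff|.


Affine F_11-points: {(0, 0), (0, 2), (5, 2), (5, 3), (6, 3), (6, 9), (10, 0)}; count = 7.

For each of the 121 pairs (x, y) ∈ F_11², evaluate f(x, y) mod 11. Record the zeros.
  x = 0: [0↦0, 1↦1, 2↦0, 3↦8, 4↦3, 5↦7, 6↦9, 7↦9, 8↦7, 9↦3, 10↦8]  zeros at y ∈ {0, 2}
  x = 1: [0↦2, 1↦1, 2↦7, 3↦9, 4↦7, 5↦1, 6↦2, 7↦10, 8↦3, 9↦3, 10↦10]  zeros at y ∈ ∅
  x = 2: [0↦6, 1↦3, 2↦5, 3↦1, 4↦2, 5↦8, 6↦8, 7↦2, 8↦1, 9↦5, 10↦3]  zeros at y ∈ ∅
  x = 3: [0↦1, 1↦7, 2↦5, 3↦6, 4↦10, 5↦6, 6↦5, 7↦7, 8↦1, 9↦9, 10↦9]  zeros at y ∈ ∅
  x = 4: [0↦9, 1↦2, 2↦7, 3↦2, 4↦9, 5↦6, 6↦4, 7↦3, 8↦3, 9↦4, 10↦6]  zeros at y ∈ ∅
  x = 5: [0↦8, 1↦10, 2↦0, 3↦0, 4↦10, 5↦8, 6↦5, 7↦1, 8↦7, 9↦1, 10↦5]  zeros at y ∈ {2, 3}
  x = 6: [0↦9, 1↦9, 2↦6, 3↦0, 4↦2, 5↦1, 6↦8, 7↦1, 8↦2, 9↦0, 10↦6]  zeros at y ∈ {3, 9}
  x = 7: [0↦1, 1↦10, 2↦3, 3↦2, 4↦7, 5↦7, 6↦2, 7↦3, 8↦10, 9↦1, 10↦9]  zeros at y ∈ ∅
  x = 8: [0↦6, 1↦2, 2↦2, 3↦6, 4↦3, 5↦4, 6↦9, 7↦7, 8↦9, 9↦4, 10↦3]  zeros at y ∈ ∅
  x = 9: [0↦2, 1↦7, 2↦3, 3↦1, 4↦1, 5↦3, 6↦7, 7↦2, 8↦10, 9↦9, 10↦10]  zeros at y ∈ ∅
  x = 10: [0↦0, 1↦3, 2↦6, 3↦9, 4↦1, 5↦4, 6↦7, 7↦10, 8↦2, 9↦5, 10↦8]  zeros at y ∈ {0}
Collecting zeros: affine points = {(0, 0), (0, 2), (5, 2), (5, 3), (6, 3), (6, 9), (10, 0)}.
Total count |C(F_11)_aff| = 7.


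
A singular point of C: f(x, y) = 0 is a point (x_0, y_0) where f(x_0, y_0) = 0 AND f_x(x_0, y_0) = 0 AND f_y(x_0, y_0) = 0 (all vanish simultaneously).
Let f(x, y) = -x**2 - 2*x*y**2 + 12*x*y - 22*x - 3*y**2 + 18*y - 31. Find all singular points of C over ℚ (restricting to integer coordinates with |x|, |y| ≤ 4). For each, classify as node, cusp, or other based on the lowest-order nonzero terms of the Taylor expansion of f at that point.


Singular points: {(-2, 3)}; classification: node.

Compute partial derivatives:
  f_x = -2*x - 2*y**2 + 12*y - 22.
  f_y = -4*x*y + 12*x - 6*y + 18.
Scan x_0 ∈ {−4, ..., 4}. For each x_0, f_y(x_0, y) is a polynomial in y; find its integer roots y ∈ {−4, ..., 4}, then test f_x and f at those candidates.
  x = -4: f_y(-4, y) = 10*y - 30; vanishes at y ∈ {3}. (-4, 3): f_x = 4 ≠ 0.
  x = -3: f_y(-3, y) = 6*y - 18; vanishes at y ∈ {3}. (-3, 3): f_x = 2 ≠ 0.
  x = -2: f_y(-2, y) = 2*y - 6; vanishes at y ∈ {3}. (-2, 3): f_x = 0, f = 0 — SINGULAR.
  x = -1: f_y(-1, y) = 6 - 2*y; vanishes at y ∈ {3}. (-1, 3): f_x = -2 ≠ 0.
  x = 0: f_y(0, y) = 18 - 6*y; vanishes at y ∈ {3}. (0, 3): f_x = -4 ≠ 0.
  x = 1: f_y(1, y) = 30 - 10*y; vanishes at y ∈ {3}. (1, 3): f_x = -6 ≠ 0.
  x = 2: f_y(2, y) = 42 - 14*y; vanishes at y ∈ {3}. (2, 3): f_x = -8 ≠ 0.
  x = 3: f_y(3, y) = 54 - 18*y; vanishes at y ∈ {3}. (3, 3): f_x = -10 ≠ 0.
  x = 4: f_y(4, y) = 66 - 22*y; vanishes at y ∈ {3}. (4, 3): f_x = -12 ≠ 0.
Only singular point on the grid: (-2, 3).
Classify: substitute x = -2 + u, y = 3 + v and expand: f = -u**2 - 2*u*v**2 + v**2.
No constant or linear terms (consistent with a singular point). Quadratic part: -u**2 + v**2. Cubic part: -2*u*v**2.
The quadratic part v**2 - u**2 = (v − u)(v + u) splits into two distinct linear factors, so there are two distinct tangent lines y − 3 = ±(x − -2) — this is a node (ordinary double point).
Classification: node.


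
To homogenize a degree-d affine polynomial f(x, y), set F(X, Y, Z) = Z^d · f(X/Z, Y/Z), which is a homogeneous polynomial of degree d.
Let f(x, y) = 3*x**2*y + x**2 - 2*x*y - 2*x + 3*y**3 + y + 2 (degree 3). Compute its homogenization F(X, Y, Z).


F(X, Y, Z) = 3*X**2*Y + X**2*Z - 2*X*Y*Z - 2*X*Z**2 + 3*Y**3 + Y*Z**2 + 2*Z**3

deg(f) = 3.
Substitute x = X/Z, y = Y/Z into f, then multiply by Z^3.
  monomial 3·x^2·y^1 ↦ 3·X^2·Y^1·Z^0.
  monomial 1·x^2·y^0 ↦ 1·X^2·Y^0·Z^1.
  monomial -2·x^1·y^1 ↦ -2·X^1·Y^1·Z^1.
  monomial -2·x^1·y^0 ↦ -2·X^1·Y^0·Z^2.
  monomial 3·x^0·y^3 ↦ 3·X^0·Y^3·Z^0.
  monomial 1·x^0·y^1 ↦ 1·X^0·Y^1·Z^2.
  monomial 2·x^0·y^0 ↦ 2·X^0·Y^0·Z^3.
Collecting: F(X, Y, Z) = 3*X**2*Y + X**2*Z - 2*X*Y*Z - 2*X*Z**2 + 3*Y**3 + Y*Z**2 + 2*Z**3.


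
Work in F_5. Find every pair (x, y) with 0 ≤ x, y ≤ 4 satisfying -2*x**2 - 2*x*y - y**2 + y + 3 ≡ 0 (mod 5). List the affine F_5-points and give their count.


Affine F_5-points: {(1, 2), (2, 0), (2, 2), (3, 0)}; count = 4.

For each of the 25 pairs (x, y) ∈ F_5², evaluate f(x, y) mod 5. Record the zeros.
  x = 0: [0↦3, 1↦3, 2↦1, 3↦2, 4↦1]  zeros at y ∈ ∅
  x = 1: [0↦1, 1↦4, 2↦0, 3↦4, 4↦1]  zeros at y ∈ {2}
  x = 2: [0↦0, 1↦1, 2↦0, 3↦2, 4↦2]  zeros at y ∈ {0, 2}
  x = 3: [0↦0, 1↦4, 2↦1, 3↦1, 4↦4]  zeros at y ∈ {0}
  x = 4: [0↦1, 1↦3, 2↦3, 3↦1, 4↦2]  zeros at y ∈ ∅
Collecting zeros: affine points = {(1, 2), (2, 0), (2, 2), (3, 0)}.
Total count |C(F_5)_aff| = 4.


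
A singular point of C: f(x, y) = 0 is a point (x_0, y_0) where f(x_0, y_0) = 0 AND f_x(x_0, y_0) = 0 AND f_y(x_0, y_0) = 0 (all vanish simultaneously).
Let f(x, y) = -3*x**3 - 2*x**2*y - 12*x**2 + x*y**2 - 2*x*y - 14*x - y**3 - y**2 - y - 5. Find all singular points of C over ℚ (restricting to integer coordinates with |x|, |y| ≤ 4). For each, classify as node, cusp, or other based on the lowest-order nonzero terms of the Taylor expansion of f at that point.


Singular points: {(-1, -1)}; classification: node.

Compute partial derivatives:
  f_x = -9*x**2 - 4*x*y - 24*x + y**2 - 2*y - 14.
  f_y = -2*x**2 + 2*x*y - 2*x - 3*y**2 - 2*y - 1.
Scan x_0 ∈ {−4, ..., 4}. For each x_0, f_y(x_0, y) is a polynomial in y; find its integer roots y ∈ {−4, ..., 4}, then test f_x and f at those candidates.
  x = -4: f_y(-4, y) = -3*y**2 - 10*y - 25; no integer root y with |y| ≤ 4.
  x = -3: f_y(-3, y) = -3*y**2 - 8*y - 13; no integer root y with |y| ≤ 4.
  x = -2: f_y(-2, y) = -3*y**2 - 6*y - 5; no integer root y with |y| ≤ 4.
  x = -1: f_y(-1, y) = -3*y**2 - 4*y - 1; vanishes at y ∈ {-1}. (-1, -1): f_x = 0, f = 0 — SINGULAR.
  x = 0: f_y(0, y) = -3*y**2 - 2*y - 1; no integer root y with |y| ≤ 4.
  x = 1: f_y(1, y) = -3*y**2 - 5; no integer root y with |y| ≤ 4.
  x = 2: f_y(2, y) = -3*y**2 + 2*y - 13; no integer root y with |y| ≤ 4.
  x = 3: f_y(3, y) = -3*y**2 + 4*y - 25; no integer root y with |y| ≤ 4.
  x = 4: f_y(4, y) = -3*y**2 + 6*y - 41; no integer root y with |y| ≤ 4.
Only singular point on the grid: (-1, -1).
Classify: substitute x = -1 + u, y = -1 + v and expand: f = -3*u**3 - 2*u**2*v - u**2 + u*v**2 - v**3 + v**2.
No constant or linear terms (consistent with a singular point). Quadratic part: -u**2 + v**2. Cubic part: -3*u**3 - 2*u**2*v + u*v**2 - v**3.
The quadratic part v**2 - u**2 = (v − u)(v + u) splits into two distinct linear factors, so there are two distinct tangent lines y − -1 = ±(x − -1) — this is a node (ordinary double point).
Classification: node.


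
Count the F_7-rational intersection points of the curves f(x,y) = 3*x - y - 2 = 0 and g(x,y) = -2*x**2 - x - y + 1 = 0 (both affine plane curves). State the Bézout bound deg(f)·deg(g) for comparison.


Common zeros: ∅; count = 0; Bézout bound = 2.

deg(f) = 1, deg(g) = 2, so Bézout bound = 2.
Scan x ∈ F_7. For each x, list the y ∈ F_7 with f(x, y) ≡ 0 and those with g(x, y) ≡ 0 (mod 7); the common zeros in that column are the intersection.
  x = 0: f ≡ 0 at y ∈ {5}; g ≡ 0 at y ∈ {1}; common: ∅.
  x = 1: f ≡ 0 at y ∈ {1}; g ≡ 0 at y ∈ {5}; common: ∅.
  x = 2: f ≡ 0 at y ∈ {4}; g ≡ 0 at y ∈ {5}; common: ∅.
  x = 3: f ≡ 0 at y ∈ {0}; g ≡ 0 at y ∈ {1}; common: ∅.
  x = 4: f ≡ 0 at y ∈ {3}; g ≡ 0 at y ∈ {0}; common: ∅.
  x = 5: f ≡ 0 at y ∈ {6}; g ≡ 0 at y ∈ {2}; common: ∅.
  x = 6: f ≡ 0 at y ∈ {2}; g ≡ 0 at y ∈ {0}; common: ∅.
Collecting: common zeros = ∅, so the count is 0.
Comparison with the Bézout bound: 0 ≤ 2 = deg(f)·deg(g), as expected for curves with no common component (the affine F_7-count falls short of the bound because intersections may lie at infinity, over extension fields, or carry multiplicity).


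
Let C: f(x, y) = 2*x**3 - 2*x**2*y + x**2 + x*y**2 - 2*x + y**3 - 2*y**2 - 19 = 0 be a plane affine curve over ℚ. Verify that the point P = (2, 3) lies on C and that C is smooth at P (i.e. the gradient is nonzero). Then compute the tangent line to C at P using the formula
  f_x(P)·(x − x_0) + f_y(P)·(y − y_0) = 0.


Tangent line at P: 11*x + 19*y - 79 = 0.

Step 1: f(2, 3) = 0, so P lies on C.
Step 2: partial derivatives
  f_x(x, y) = 6*x**2 - 4*x*y + 2*x + y**2 - 2, f_y(x, y) = -2*x**2 + 2*x*y + 3*y**2 - 4*y.
  f_x(P) = 11, f_y(P) = 19 (gradient nonzero, so P is smooth).
Step 3: tangent line at P: 11·(x − 2) + 19·(y − 3) = 0.
Expanding: 11*x + 19*y - 79 = 0.


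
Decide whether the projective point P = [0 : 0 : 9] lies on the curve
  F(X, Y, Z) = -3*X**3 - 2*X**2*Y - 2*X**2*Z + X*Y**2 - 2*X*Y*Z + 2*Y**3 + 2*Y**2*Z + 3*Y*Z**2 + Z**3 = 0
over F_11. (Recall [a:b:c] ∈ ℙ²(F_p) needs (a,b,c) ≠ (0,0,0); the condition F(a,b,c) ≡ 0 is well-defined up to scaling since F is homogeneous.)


F(0,0,9) ≡ 3 (mod 11); P is NOT on the curve.

Evaluate F(0, 0, 9) term-by-term (mod 11).
  -3*X**3 ↦ -3·0·1·1 = 0
  -2*X**2*Y ↦ -2·0·0·1 = 0
  -2*X**2*Z ↦ -2·0·1·9 = 0
  X*Y**2 ↦ 1·0·0·1 = 0
  -2*X*Y*Z ↦ -2·0·0·9 = 0
  2*Y**3 ↦ 2·1·0·1 = 0
  2*Y**2*Z ↦ 2·1·0·9 = 0
  3*Y*Z**2 ↦ 3·1·0·81 = 0
  Z**3 ↦ 1·1·1·729 = 729
Sum: F(0, 0, 9) = (0) + (0) + (0) + (0) + (0) + (0) + (0) + (0) + (729) = 729.
Reducing mod 11: 729 ≡ 3 (mod 11).
Since F(a, b, c) ≡ 3 ≠ 0 (mod 11), P does NOT lie on the curve.


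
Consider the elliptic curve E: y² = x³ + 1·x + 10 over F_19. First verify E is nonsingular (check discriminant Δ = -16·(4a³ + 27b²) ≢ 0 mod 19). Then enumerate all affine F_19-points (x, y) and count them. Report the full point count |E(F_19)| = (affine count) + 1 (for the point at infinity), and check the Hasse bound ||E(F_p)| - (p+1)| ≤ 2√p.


Affine points = {(2, 1), (2, 18), (5, 8), (5, 11), (6, 2), (6, 17), (8, 6), (8, 13), (9, 8), (9, 11), (13, 4), (13, 15), (17, 0)}; affine count = 13; |E(F_19)| = 14.

Discriminant check: Δ ∝ 4a³ + 27b² = 4·1³ + 27·10² = 4·1 + 27·100 ≡ 6 (mod 19). Nonzero ⇒ E is nonsingular.
For each x ∈ F_19, compute rhs = x³ + 1·x + 10 mod 19, then count y ∈ F_19 with y² ≡ rhs.
  x = 0: rhs = 10, matching y values: none (0 points).
  x = 1: rhs = 12, matching y values: none (0 points).
  x = 2: rhs = 1, matching y values: 1, 18 (2 points).
  x = 3: rhs = 2, matching y values: none (0 points).
  x = 4: rhs = 2, matching y values: none (0 points).
  x = 5: rhs = 7, matching y values: 8, 11 (2 points).
  x = 6: rhs = 4, matching y values: 2, 17 (2 points).
  x = 7: rhs = 18, matching y values: none (0 points).
  x = 8: rhs = 17, matching y values: 6, 13 (2 points).
  x = 9: rhs = 7, matching y values: 8, 11 (2 points).
  x = 10: rhs = 13, matching y values: none (0 points).
  x = 11: rhs = 3, matching y values: none (0 points).
  x = 12: rhs = 2, matching y values: none (0 points).
  x = 13: rhs = 16, matching y values: 4, 15 (2 points).
  x = 14: rhs = 13, matching y values: none (0 points).
  x = 15: rhs = 18, matching y values: none (0 points).
  x = 16: rhs = 18, matching y values: none (0 points).
  x = 17: rhs = 0, matching y values: 0 (1 points).
  x = 18: rhs = 8, matching y values: none (0 points).
Total affine count: 13.
Full point count |E(F_19)| = 13 + 1 = 14.
Hasse bound: |14 − (19+1)| = |-6| = 6 ≤ 2√19 ≈ 8.7178 ✓.


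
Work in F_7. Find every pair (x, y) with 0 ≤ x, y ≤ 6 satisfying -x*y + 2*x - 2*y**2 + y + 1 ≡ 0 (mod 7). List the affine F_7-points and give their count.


Affine F_7-points: {(0, 1), (0, 3), (3, 0), (3, 6), (4, 4), (4, 5)}; count = 6.

For each of the 49 pairs (x, y) ∈ F_7², evaluate f(x, y) mod 7. Record the zeros.
  x = 0: [0↦1, 1↦0, 2↦2, 3↦0, 4↦1, 5↦5, 6↦5]  zeros at y ∈ {1, 3}
  x = 1: [0↦3, 1↦1, 2↦2, 3↦6, 4↦6, 5↦2, 6↦1]  zeros at y ∈ ∅
  x = 2: [0↦5, 1↦2, 2↦2, 3↦5, 4↦4, 5↦6, 6↦4]  zeros at y ∈ ∅
  x = 3: [0↦0, 1↦3, 2↦2, 3↦4, 4↦2, 5↦3, 6↦0]  zeros at y ∈ {0, 6}
  x = 4: [0↦2, 1↦4, 2↦2, 3↦3, 4↦0, 5↦0, 6↦3]  zeros at y ∈ {4, 5}
  x = 5: [0↦4, 1↦5, 2↦2, 3↦2, 4↦5, 5↦4, 6↦6]  zeros at y ∈ ∅
  x = 6: [0↦6, 1↦6, 2↦2, 3↦1, 4↦3, 5↦1, 6↦2]  zeros at y ∈ ∅
Collecting zeros: affine points = {(0, 1), (0, 3), (3, 0), (3, 6), (4, 4), (4, 5)}.
Total count |C(F_7)_aff| = 6.


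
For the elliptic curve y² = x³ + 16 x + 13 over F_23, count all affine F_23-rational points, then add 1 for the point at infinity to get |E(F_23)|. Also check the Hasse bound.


Affine points = {(0, 6), (0, 17), (4, 7), (4, 16), (6, 7), (6, 16), (7, 10), (7, 13), (8, 3), (8, 20), (9, 9), (9, 14), (10, 0), (11, 5), (11, 18), (12, 1), (12, 22), (13, 7), (13, 16), (16, 8), (16, 15), (17, 0), (19, 0)}; affine count = 23; |E(F_23)| = 24.

Discriminant check: Δ ∝ 4a³ + 27b² = 4·16³ + 27·13² = 4·4096 + 27·169 ≡ 17 (mod 23). Nonzero ⇒ E is nonsingular.
For each x ∈ F_23, compute rhs = x³ + 16·x + 13 mod 23, then count y ∈ F_23 with y² ≡ rhs.
  x = 0: rhs = 13, matching y values: 6, 17 (2 points).
  x = 1: rhs = 7, matching y values: none (0 points).
  x = 2: rhs = 7, matching y values: none (0 points).
  x = 3: rhs = 19, matching y values: none (0 points).
  x = 4: rhs = 3, matching y values: 7, 16 (2 points).
  x = 5: rhs = 11, matching y values: none (0 points).
  x = 6: rhs = 3, matching y values: 7, 16 (2 points).
  x = 7: rhs = 8, matching y values: 10, 13 (2 points).
  x = 8: rhs = 9, matching y values: 3, 20 (2 points).
  x = 9: rhs = 12, matching y values: 9, 14 (2 points).
  x = 10: rhs = 0, matching y values: 0 (1 points).
  x = 11: rhs = 2, matching y values: 5, 18 (2 points).
  x = 12: rhs = 1, matching y values: 1, 22 (2 points).
  x = 13: rhs = 3, matching y values: 7, 16 (2 points).
  x = 14: rhs = 14, matching y values: none (0 points).
  x = 15: rhs = 17, matching y values: none (0 points).
  x = 16: rhs = 18, matching y values: 8, 15 (2 points).
  x = 17: rhs = 0, matching y values: 0 (1 points).
  x = 18: rhs = 15, matching y values: none (0 points).
  x = 19: rhs = 0, matching y values: 0 (1 points).
  x = 20: rhs = 7, matching y values: none (0 points).
  x = 21: rhs = 19, matching y values: none (0 points).
  x = 22: rhs = 19, matching y values: none (0 points).
Total affine count: 23.
Full point count |E(F_23)| = 23 + 1 = 24.
Hasse bound: |24 − (23+1)| = |0| = 0 ≤ 2√23 ≈ 9.5917 ✓.


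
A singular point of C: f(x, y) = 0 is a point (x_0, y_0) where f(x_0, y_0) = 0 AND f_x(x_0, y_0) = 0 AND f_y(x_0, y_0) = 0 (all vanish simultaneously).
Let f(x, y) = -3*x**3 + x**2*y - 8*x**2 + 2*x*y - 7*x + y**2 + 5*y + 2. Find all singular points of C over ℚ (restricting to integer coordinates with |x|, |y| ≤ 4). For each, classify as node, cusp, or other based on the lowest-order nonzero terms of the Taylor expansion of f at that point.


Singular points: {(-1, -2)}; classification: node.

Compute partial derivatives:
  f_x = -9*x**2 + 2*x*y - 16*x + 2*y - 7.
  f_y = x**2 + 2*x + 2*y + 5.
Scan x_0 ∈ {−4, ..., 4}. For each x_0, f_y(x_0, y) is a polynomial in y; find its integer roots y ∈ {−4, ..., 4}, then test f_x and f at those candidates.
  x = -4: f_y(-4, y) = 2*y + 13; no integer root y with |y| ≤ 4.
  x = -3: f_y(-3, y) = 2*y + 8; vanishes at y ∈ {-4}. (-3, -4): f_x = -24 ≠ 0.
  x = -2: f_y(-2, y) = 2*y + 5; no integer root y with |y| ≤ 4.
  x = -1: f_y(-1, y) = 2*y + 4; vanishes at y ∈ {-2}. (-1, -2): f_x = 0, f = 0 — SINGULAR.
  x = 0: f_y(0, y) = 2*y + 5; no integer root y with |y| ≤ 4.
  x = 1: f_y(1, y) = 2*y + 8; vanishes at y ∈ {-4}. (1, -4): f_x = -48 ≠ 0.
  x = 2: f_y(2, y) = 2*y + 13; no integer root y with |y| ≤ 4.
  x = 3: f_y(3, y) = 2*y + 20; no integer root y with |y| ≤ 4.
  x = 4: f_y(4, y) = 2*y + 29; no integer root y with |y| ≤ 4.
Only singular point on the grid: (-1, -2).
Classify: substitute x = -1 + u, y = -2 + v and expand: f = -3*u**3 + u**2*v - u**2 + v**2.
No constant or linear terms (consistent with a singular point). Quadratic part: -u**2 + v**2. Cubic part: -3*u**3 + u**2*v.
The quadratic part v**2 - u**2 = (v − u)(v + u) splits into two distinct linear factors, so there are two distinct tangent lines y − -2 = ±(x − -1) — this is a node (ordinary double point).
Classification: node.


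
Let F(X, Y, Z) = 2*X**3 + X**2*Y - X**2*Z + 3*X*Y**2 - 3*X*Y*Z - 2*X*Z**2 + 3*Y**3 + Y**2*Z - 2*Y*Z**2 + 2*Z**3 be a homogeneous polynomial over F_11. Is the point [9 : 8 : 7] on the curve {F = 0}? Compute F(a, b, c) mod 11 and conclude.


F(9,8,7) ≡ 9 (mod 11); P is NOT on the curve.

Evaluate F(9, 8, 7) term-by-term (mod 11).
  2*X**3 ↦ 2·729·1·1 = 1458
  X**2*Y ↦ 1·81·8·1 = 648
  -X**2*Z ↦ -1·81·1·7 = -567
  3*X*Y**2 ↦ 3·9·64·1 = 1728
  -3*X*Y*Z ↦ -3·9·8·7 = -1512
  -2*X*Z**2 ↦ -2·9·1·49 = -882
  3*Y**3 ↦ 3·1·512·1 = 1536
  Y**2*Z ↦ 1·1·64·7 = 448
  -2*Y*Z**2 ↦ -2·1·8·49 = -784
  2*Z**3 ↦ 2·1·1·343 = 686
Sum: F(9, 8, 7) = (1458) + (648) + (-567) + (1728) + (-1512) + (-882) + (1536) + (448) + (-784) + (686) = 2759.
Reducing mod 11: 2759 ≡ 9 (mod 11).
Since F(a, b, c) ≡ 9 ≠ 0 (mod 11), P does NOT lie on the curve.


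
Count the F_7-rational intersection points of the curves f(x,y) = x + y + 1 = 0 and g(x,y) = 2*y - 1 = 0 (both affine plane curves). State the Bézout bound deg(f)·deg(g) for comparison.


Common zeros: {(2, 4)}; count = 1; Bézout bound = 1.

deg(f) = 1, deg(g) = 1, so Bézout bound = 1.
Scan x ∈ F_7. For each x, list the y ∈ F_7 with f(x, y) ≡ 0 and those with g(x, y) ≡ 0 (mod 7); the common zeros in that column are the intersection.
  x = 0: f ≡ 0 at y ∈ {6}; g ≡ 0 at y ∈ {4}; common: ∅.
  x = 1: f ≡ 0 at y ∈ {5}; g ≡ 0 at y ∈ {4}; common: ∅.
  x = 2: f ≡ 0 at y ∈ {4}; g ≡ 0 at y ∈ {4}; common: {4}.
  x = 3: f ≡ 0 at y ∈ {3}; g ≡ 0 at y ∈ {4}; common: ∅.
  x = 4: f ≡ 0 at y ∈ {2}; g ≡ 0 at y ∈ {4}; common: ∅.
  x = 5: f ≡ 0 at y ∈ {1}; g ≡ 0 at y ∈ {4}; common: ∅.
  x = 6: f ≡ 0 at y ∈ {0}; g ≡ 0 at y ∈ {4}; common: ∅.
Collecting: common zeros = {(2, 4)}, so the count is 1.
Comparison with the Bézout bound: 1 ≤ 1 = deg(f)·deg(g), as expected for curves with no common component (the bound is attained).


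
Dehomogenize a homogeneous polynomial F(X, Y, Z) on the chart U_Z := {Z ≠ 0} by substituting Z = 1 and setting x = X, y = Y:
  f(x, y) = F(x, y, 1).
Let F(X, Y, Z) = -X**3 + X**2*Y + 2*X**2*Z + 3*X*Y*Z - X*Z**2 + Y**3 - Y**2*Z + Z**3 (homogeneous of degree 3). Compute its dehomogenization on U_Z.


f(x, y) = -x**3 + x**2*y + 2*x**2 + 3*x*y - x + y**3 - y**2 + 1

On U_Z we set Z = 1. Each monomial c·X^i·Y^j·Z^k in F becomes c·x^i·y^j·1^k = c·x^i·y^j.
Substituting Z = 1: F(X, Y, 1) = -x**3 + x**2*y + 2*x**2 + 3*x*y - x + y**3 - y**2 + 1.
Note: deg(f) ≤ deg(F) = 3; strict inequality happens when F is divisible by Z (lost terms).


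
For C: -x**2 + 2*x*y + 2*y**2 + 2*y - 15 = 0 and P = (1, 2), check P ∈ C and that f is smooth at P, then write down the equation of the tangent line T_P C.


Tangent line at P: 2*x + 12*y - 26 = 0.

Step 1: f(1, 2) = 0, so P lies on C.
Step 2: partial derivatives
  f_x(x, y) = -2*x + 2*y, f_y(x, y) = 2*x + 4*y + 2.
  f_x(P) = 2, f_y(P) = 12 (gradient nonzero, so P is smooth).
Step 3: tangent line at P: 2·(x − 1) + 12·(y − 2) = 0.
Expanding: 2*x + 12*y - 26 = 0.


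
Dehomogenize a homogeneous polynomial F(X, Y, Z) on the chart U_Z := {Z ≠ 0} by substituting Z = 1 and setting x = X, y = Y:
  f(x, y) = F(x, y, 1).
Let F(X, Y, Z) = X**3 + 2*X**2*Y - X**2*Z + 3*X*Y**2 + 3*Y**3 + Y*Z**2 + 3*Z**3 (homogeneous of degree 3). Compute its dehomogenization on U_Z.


f(x, y) = x**3 + 2*x**2*y - x**2 + 3*x*y**2 + 3*y**3 + y + 3

On U_Z we set Z = 1. Each monomial c·X^i·Y^j·Z^k in F becomes c·x^i·y^j·1^k = c·x^i·y^j.
Substituting Z = 1: F(X, Y, 1) = x**3 + 2*x**2*y - x**2 + 3*x*y**2 + 3*y**3 + y + 3.
Note: deg(f) ≤ deg(F) = 3; strict inequality happens when F is divisible by Z (lost terms).


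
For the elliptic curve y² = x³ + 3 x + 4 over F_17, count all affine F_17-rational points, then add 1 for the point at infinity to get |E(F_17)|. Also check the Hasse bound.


Affine points = {(0, 2), (0, 15), (1, 5), (1, 12), (2, 1), (2, 16), (5, 5), (5, 12), (6, 0), (8, 8), (8, 9), (11, 5), (11, 12), (12, 0), (13, 8), (13, 9), (14, 6), (14, 11), (16, 0)}; affine count = 19; |E(F_17)| = 20.

Discriminant check: Δ ∝ 4a³ + 27b² = 4·3³ + 27·4² = 4·27 + 27·16 ≡ 13 (mod 17). Nonzero ⇒ E is nonsingular.
For each x ∈ F_17, compute rhs = x³ + 3·x + 4 mod 17, then count y ∈ F_17 with y² ≡ rhs.
  x = 0: rhs = 4, matching y values: 2, 15 (2 points).
  x = 1: rhs = 8, matching y values: 5, 12 (2 points).
  x = 2: rhs = 1, matching y values: 1, 16 (2 points).
  x = 3: rhs = 6, matching y values: none (0 points).
  x = 4: rhs = 12, matching y values: none (0 points).
  x = 5: rhs = 8, matching y values: 5, 12 (2 points).
  x = 6: rhs = 0, matching y values: 0 (1 points).
  x = 7: rhs = 11, matching y values: none (0 points).
  x = 8: rhs = 13, matching y values: 8, 9 (2 points).
  x = 9: rhs = 12, matching y values: none (0 points).
  x = 10: rhs = 14, matching y values: none (0 points).
  x = 11: rhs = 8, matching y values: 5, 12 (2 points).
  x = 12: rhs = 0, matching y values: 0 (1 points).
  x = 13: rhs = 13, matching y values: 8, 9 (2 points).
  x = 14: rhs = 2, matching y values: 6, 11 (2 points).
  x = 15: rhs = 7, matching y values: none (0 points).
  x = 16: rhs = 0, matching y values: 0 (1 points).
Total affine count: 19.
Full point count |E(F_17)| = 19 + 1 = 20.
Hasse bound: |20 − (17+1)| = |2| = 2 ≤ 2√17 ≈ 8.2462 ✓.


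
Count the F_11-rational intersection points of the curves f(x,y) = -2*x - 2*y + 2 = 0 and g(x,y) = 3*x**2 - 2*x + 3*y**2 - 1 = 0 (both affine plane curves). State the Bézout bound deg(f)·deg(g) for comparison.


Common zeros: {(1, 0), (4, 8)}; count = 2; Bézout bound = 2.

deg(f) = 1, deg(g) = 2, so Bézout bound = 2.
Scan x ∈ F_11. For each x, list the y ∈ F_11 with f(x, y) ≡ 0 and those with g(x, y) ≡ 0 (mod 11); the common zeros in that column are the intersection.
  x = 0: f ≡ 0 at y ∈ {1}; g ≡ 0 at y ∈ {2, 9}; common: ∅.
  x = 1: f ≡ 0 at y ∈ {0}; g ≡ 0 at y ∈ {0}; common: {0}.
  x = 2: f ≡ 0 at y ∈ {10}; g ≡ 0 at y ∈ {4, 7}; common: ∅.
  x = 3: f ≡ 0 at y ∈ {9}; g ≡ 0 at y ∈ ∅; common: ∅.
  x = 4: f ≡ 0 at y ∈ {8}; g ≡ 0 at y ∈ {3, 8}; common: {8}.
  x = 5: f ≡ 0 at y ∈ {7}; g ≡ 0 at y ∈ ∅; common: ∅.
  x = 6: f ≡ 0 at y ∈ {6}; g ≡ 0 at y ∈ {4, 7}; common: ∅.
  x = 7: f ≡ 0 at y ∈ {5}; g ≡ 0 at y ∈ {0}; common: ∅.
  x = 8: f ≡ 0 at y ∈ {4}; g ≡ 0 at y ∈ {2, 9}; common: ∅.
  x = 9: f ≡ 0 at y ∈ {3}; g ≡ 0 at y ∈ ∅; common: ∅.
  x = 10: f ≡ 0 at y ∈ {2}; g ≡ 0 at y ∈ ∅; common: ∅.
Collecting: common zeros = {(1, 0), (4, 8)}, so the count is 2.
Comparison with the Bézout bound: 2 ≤ 2 = deg(f)·deg(g), as expected for curves with no common component (the bound is attained).


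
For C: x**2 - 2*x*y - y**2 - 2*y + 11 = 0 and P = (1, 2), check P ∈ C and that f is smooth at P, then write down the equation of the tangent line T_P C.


Tangent line at P: -2*x - 8*y + 18 = 0.

Step 1: f(1, 2) = 0, so P lies on C.
Step 2: partial derivatives
  f_x(x, y) = 2*x - 2*y, f_y(x, y) = -2*x - 2*y - 2.
  f_x(P) = -2, f_y(P) = -8 (gradient nonzero, so P is smooth).
Step 3: tangent line at P: -2·(x − 1) + -8·(y − 2) = 0.
Expanding: -2*x - 8*y + 18 = 0.


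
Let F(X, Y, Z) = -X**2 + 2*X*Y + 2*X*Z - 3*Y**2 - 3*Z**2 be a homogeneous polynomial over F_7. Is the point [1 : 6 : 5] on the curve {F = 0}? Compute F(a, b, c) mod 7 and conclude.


F(1,6,5) ≡ 6 (mod 7); P is NOT on the curve.

Evaluate F(1, 6, 5) term-by-term (mod 7).
  -X**2 ↦ -1·1·1·1 = -1
  2*X*Y ↦ 2·1·6·1 = 12
  2*X*Z ↦ 2·1·1·5 = 10
  -3*Y**2 ↦ -3·1·36·1 = -108
  -3*Z**2 ↦ -3·1·1·25 = -75
Sum: F(1, 6, 5) = (-1) + (12) + (10) + (-108) + (-75) = -162.
Reducing mod 7: -162 ≡ 6 (mod 7).
Since F(a, b, c) ≡ 6 ≠ 0 (mod 7), P does NOT lie on the curve.


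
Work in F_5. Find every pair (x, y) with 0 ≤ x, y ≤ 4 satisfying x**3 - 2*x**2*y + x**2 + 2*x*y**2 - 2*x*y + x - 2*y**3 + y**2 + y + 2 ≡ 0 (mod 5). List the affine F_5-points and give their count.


Affine F_5-points: {(0, 3), (1, 0), (1, 2)}; count = 3.

For each of the 25 pairs (x, y) ∈ F_5², evaluate f(x, y) mod 5. Record the zeros.
  x = 0: [0↦2, 1↦2, 2↦2, 3↦0, 4↦4]  zeros at y ∈ {3}
  x = 1: [0↦0, 1↦3, 2↦0, 3↦4, 4↦3]  zeros at y ∈ {0, 2}
  x = 2: [0↦1, 1↦3, 2↦3, 3↦4, 4↦4]  zeros at y ∈ ∅
  x = 3: [0↦1, 1↦3, 2↦2, 3↦1, 4↦3]  zeros at y ∈ ∅
  x = 4: [0↦1, 1↦4, 2↦3, 3↦1, 4↦1]  zeros at y ∈ ∅
Collecting zeros: affine points = {(0, 3), (1, 0), (1, 2)}.
Total count |C(F_5)_aff| = 3.


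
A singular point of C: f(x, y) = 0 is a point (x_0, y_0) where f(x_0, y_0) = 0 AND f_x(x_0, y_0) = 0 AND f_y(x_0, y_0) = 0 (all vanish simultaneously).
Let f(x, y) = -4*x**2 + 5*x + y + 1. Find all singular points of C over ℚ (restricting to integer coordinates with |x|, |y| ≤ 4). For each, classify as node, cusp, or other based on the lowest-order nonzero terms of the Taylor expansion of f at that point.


No singular points in the scanned grid; C is smooth there.

Compute partial derivatives:
  f_x = 5 - 8*x.
  f_y = 1.
f_y = 1 is a nonzero constant, so f_y never vanishes: no point (x, y) can satisfy f = f_x = f_y = 0. In particular no (x, y) ∈ {−4, ..., 4}² is singular; the curve is smooth.


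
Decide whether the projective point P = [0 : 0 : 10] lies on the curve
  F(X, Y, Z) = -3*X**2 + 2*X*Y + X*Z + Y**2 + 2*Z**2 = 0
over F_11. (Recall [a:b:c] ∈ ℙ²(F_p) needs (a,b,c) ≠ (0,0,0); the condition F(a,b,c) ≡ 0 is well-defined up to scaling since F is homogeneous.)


F(0,0,10) ≡ 2 (mod 11); P is NOT on the curve.

Evaluate F(0, 0, 10) term-by-term (mod 11).
  -3*X**2 ↦ -3·0·1·1 = 0
  2*X*Y ↦ 2·0·0·1 = 0
  X*Z ↦ 1·0·1·10 = 0
  Y**2 ↦ 1·1·0·1 = 0
  2*Z**2 ↦ 2·1·1·100 = 200
Sum: F(0, 0, 10) = (0) + (0) + (0) + (0) + (200) = 200.
Reducing mod 11: 200 ≡ 2 (mod 11).
Since F(a, b, c) ≡ 2 ≠ 0 (mod 11), P does NOT lie on the curve.


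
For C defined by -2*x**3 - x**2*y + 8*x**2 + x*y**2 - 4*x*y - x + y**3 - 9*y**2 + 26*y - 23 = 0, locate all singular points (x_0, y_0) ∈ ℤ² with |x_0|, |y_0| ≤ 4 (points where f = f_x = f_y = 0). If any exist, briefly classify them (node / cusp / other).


Singular points: {(1, 3)}; classification: node.

Compute partial derivatives:
  f_x = -6*x**2 - 2*x*y + 16*x + y**2 - 4*y - 1.
  f_y = -x**2 + 2*x*y - 4*x + 3*y**2 - 18*y + 26.
Scan x_0 ∈ {−4, ..., 4}. For each x_0, f_y(x_0, y) is a polynomial in y; find its integer roots y ∈ {−4, ..., 4}, then test f_x and f at those candidates.
  x = -4: f_y(-4, y) = 3*y**2 - 26*y + 26; no integer root y with |y| ≤ 4.
  x = -3: f_y(-3, y) = 3*y**2 - 24*y + 29; no integer root y with |y| ≤ 4.
  x = -2: f_y(-2, y) = 3*y**2 - 22*y + 30; no integer root y with |y| ≤ 4.
  x = -1: f_y(-1, y) = 3*y**2 - 20*y + 29; no integer root y with |y| ≤ 4.
  x = 0: f_y(0, y) = 3*y**2 - 18*y + 26; no integer root y with |y| ≤ 4.
  x = 1: f_y(1, y) = 3*y**2 - 16*y + 21; vanishes at y ∈ {3}. (1, 3): f_x = 0, f = 0 — SINGULAR.
  x = 2: f_y(2, y) = 3*y**2 - 14*y + 14; no integer root y with |y| ≤ 4.
  x = 3: f_y(3, y) = 3*y**2 - 12*y + 5; no integer root y with |y| ≤ 4.
  x = 4: f_y(4, y) = 3*y**2 - 10*y - 6; no integer root y with |y| ≤ 4.
Only singular point on the grid: (1, 3).
Classify: substitute x = 1 + u, y = 3 + v and expand: f = -2*u**3 - u**2*v - u**2 + u*v**2 + v**3 + v**2.
No constant or linear terms (consistent with a singular point). Quadratic part: -u**2 + v**2. Cubic part: -2*u**3 - u**2*v + u*v**2 + v**3.
The quadratic part v**2 - u**2 = (v − u)(v + u) splits into two distinct linear factors, so there are two distinct tangent lines y − 3 = ±(x − 1) — this is a node (ordinary double point).
Classification: node.


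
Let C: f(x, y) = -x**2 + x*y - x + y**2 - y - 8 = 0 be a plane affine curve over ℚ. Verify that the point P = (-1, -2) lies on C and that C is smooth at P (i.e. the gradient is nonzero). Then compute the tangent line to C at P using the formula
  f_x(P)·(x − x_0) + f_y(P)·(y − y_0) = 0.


Tangent line at P: -x - 6*y - 13 = 0.

Step 1: f(-1, -2) = 0, so P lies on C.
Step 2: partial derivatives
  f_x(x, y) = -2*x + y - 1, f_y(x, y) = x + 2*y - 1.
  f_x(P) = -1, f_y(P) = -6 (gradient nonzero, so P is smooth).
Step 3: tangent line at P: -1·(x − -1) + -6·(y − -2) = 0.
Expanding: -x - 6*y - 13 = 0.


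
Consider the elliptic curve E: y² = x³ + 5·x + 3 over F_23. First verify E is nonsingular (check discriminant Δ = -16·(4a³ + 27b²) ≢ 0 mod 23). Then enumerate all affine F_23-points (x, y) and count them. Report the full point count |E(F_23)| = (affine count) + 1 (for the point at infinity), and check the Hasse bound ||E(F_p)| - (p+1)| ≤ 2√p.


Affine points = {(0, 7), (0, 16), (1, 3), (1, 20), (4, 8), (4, 15), (7, 6), (7, 17), (8, 7), (8, 16), (9, 8), (9, 15), (10, 8), (10, 15), (11, 3), (11, 20), (15, 7), (15, 16), (16, 4), (16, 19), (21, 10), (21, 13)}; affine count = 22; |E(F_23)| = 23.

Discriminant check: Δ ∝ 4a³ + 27b² = 4·5³ + 27·3² = 4·125 + 27·9 ≡ 7 (mod 23). Nonzero ⇒ E is nonsingular.
For each x ∈ F_23, compute rhs = x³ + 5·x + 3 mod 23, then count y ∈ F_23 with y² ≡ rhs.
  x = 0: rhs = 3, matching y values: 7, 16 (2 points).
  x = 1: rhs = 9, matching y values: 3, 20 (2 points).
  x = 2: rhs = 21, matching y values: none (0 points).
  x = 3: rhs = 22, matching y values: none (0 points).
  x = 4: rhs = 18, matching y values: 8, 15 (2 points).
  x = 5: rhs = 15, matching y values: none (0 points).
  x = 6: rhs = 19, matching y values: none (0 points).
  x = 7: rhs = 13, matching y values: 6, 17 (2 points).
  x = 8: rhs = 3, matching y values: 7, 16 (2 points).
  x = 9: rhs = 18, matching y values: 8, 15 (2 points).
  x = 10: rhs = 18, matching y values: 8, 15 (2 points).
  x = 11: rhs = 9, matching y values: 3, 20 (2 points).
  x = 12: rhs = 20, matching y values: none (0 points).
  x = 13: rhs = 11, matching y values: none (0 points).
  x = 14: rhs = 11, matching y values: none (0 points).
  x = 15: rhs = 3, matching y values: 7, 16 (2 points).
  x = 16: rhs = 16, matching y values: 4, 19 (2 points).
  x = 17: rhs = 10, matching y values: none (0 points).
  x = 18: rhs = 14, matching y values: none (0 points).
  x = 19: rhs = 11, matching y values: none (0 points).
  x = 20: rhs = 7, matching y values: none (0 points).
  x = 21: rhs = 8, matching y values: 10, 13 (2 points).
  x = 22: rhs = 20, matching y values: none (0 points).
Total affine count: 22.
Full point count |E(F_23)| = 22 + 1 = 23.
Hasse bound: |23 − (23+1)| = |-1| = 1 ≤ 2√23 ≈ 9.5917 ✓.


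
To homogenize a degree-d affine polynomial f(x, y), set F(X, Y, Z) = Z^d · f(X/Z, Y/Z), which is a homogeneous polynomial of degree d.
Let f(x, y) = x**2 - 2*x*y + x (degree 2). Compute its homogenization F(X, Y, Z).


F(X, Y, Z) = X**2 - 2*X*Y + X*Z

deg(f) = 2.
Substitute x = X/Z, y = Y/Z into f, then multiply by Z^2.
  monomial 1·x^2·y^0 ↦ 1·X^2·Y^0·Z^0.
  monomial -2·x^1·y^1 ↦ -2·X^1·Y^1·Z^0.
  monomial 1·x^1·y^0 ↦ 1·X^1·Y^0·Z^1.
Collecting: F(X, Y, Z) = X**2 - 2*X*Y + X*Z.


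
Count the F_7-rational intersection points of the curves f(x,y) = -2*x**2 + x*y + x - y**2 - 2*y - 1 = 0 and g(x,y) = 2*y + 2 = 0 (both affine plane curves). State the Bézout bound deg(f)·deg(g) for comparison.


Common zeros: {(0, 6)}; count = 1; Bézout bound = 2.

deg(f) = 2, deg(g) = 1, so Bézout bound = 2.
Scan x ∈ F_7. For each x, list the y ∈ F_7 with f(x, y) ≡ 0 and those with g(x, y) ≡ 0 (mod 7); the common zeros in that column are the intersection.
  x = 0: f ≡ 0 at y ∈ {6}; g ≡ 0 at y ∈ {6}; common: {6}.
  x = 1: f ≡ 0 at y ∈ {3}; g ≡ 0 at y ∈ {6}; common: ∅.
  x = 2: f ≡ 0 at y ∈ {0}; g ≡ 0 at y ∈ {6}; common: ∅.
  x = 3: f ≡ 0 at y ∈ {4}; g ≡ 0 at y ∈ {6}; common: ∅.
  x = 4: f ≡ 0 at y ∈ {1}; g ≡ 0 at y ∈ {6}; common: ∅.
  x = 5: f ≡ 0 at y ∈ {5}; g ≡ 0 at y ∈ {6}; common: ∅.
  x = 6: f ≡ 0 at y ∈ {2}; g ≡ 0 at y ∈ {6}; common: ∅.
Collecting: common zeros = {(0, 6)}, so the count is 1.
Comparison with the Bézout bound: 1 ≤ 2 = deg(f)·deg(g), as expected for curves with no common component (the affine F_7-count falls short of the bound because intersections may lie at infinity, over extension fields, or carry multiplicity).


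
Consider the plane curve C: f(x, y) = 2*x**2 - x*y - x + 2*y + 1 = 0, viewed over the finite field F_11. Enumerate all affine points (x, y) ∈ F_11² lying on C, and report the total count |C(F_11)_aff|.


Affine F_11-points: {(0, 5), (1, 9), (3, 5), (4, 9), (5, 8), (6, 3), (7, 3), (8, 0), (9, 0), (10, 6)}; count = 10.

For each of the 121 pairs (x, y) ∈ F_11², evaluate f(x, y) mod 11. Record the zeros.
  x = 0: [0↦1, 1↦3, 2↦5, 3↦7, 4↦9, 5↦0, 6↦2, 7↦4, 8↦6, 9↦8, 10↦10]  zeros at y ∈ {5}
  x = 1: [0↦2, 1↦3, 2↦4, 3↦5, 4↦6, 5↦7, 6↦8, 7↦9, 8↦10, 9↦0, 10↦1]  zeros at y ∈ {9}
  x = 2: [0↦7, 1↦7, 2↦7, 3↦7, 4↦7, 5↦7, 6↦7, 7↦7, 8↦7, 9↦7, 10↦7]  zeros at y ∈ ∅
  x = 3: [0↦5, 1↦4, 2↦3, 3↦2, 4↦1, 5↦0, 6↦10, 7↦9, 8↦8, 9↦7, 10↦6]  zeros at y ∈ {5}
  x = 4: [0↦7, 1↦5, 2↦3, 3↦1, 4↦10, 5↦8, 6↦6, 7↦4, 8↦2, 9↦0, 10↦9]  zeros at y ∈ {9}
  x = 5: [0↦2, 1↦10, 2↦7, 3↦4, 4↦1, 5↦9, 6↦6, 7↦3, 8↦0, 9↦8, 10↦5]  zeros at y ∈ {8}
  x = 6: [0↦1, 1↦8, 2↦4, 3↦0, 4↦7, 5↦3, 6↦10, 7↦6, 8↦2, 9↦9, 10↦5]  zeros at y ∈ {3}
  x = 7: [0↦4, 1↦10, 2↦5, 3↦0, 4↦6, 5↦1, 6↦7, 7↦2, 8↦8, 9↦3, 10↦9]  zeros at y ∈ {3}
  x = 8: [0↦0, 1↦5, 2↦10, 3↦4, 4↦9, 5↦3, 6↦8, 7↦2, 8↦7, 9↦1, 10↦6]  zeros at y ∈ {0}
  x = 9: [0↦0, 1↦4, 2↦8, 3↦1, 4↦5, 5↦9, 6↦2, 7↦6, 8↦10, 9↦3, 10↦7]  zeros at y ∈ {0}
  x = 10: [0↦4, 1↦7, 2↦10, 3↦2, 4↦5, 5↦8, 6↦0, 7↦3, 8↦6, 9↦9, 10↦1]  zeros at y ∈ {6}
Collecting zeros: affine points = {(0, 5), (1, 9), (3, 5), (4, 9), (5, 8), (6, 3), (7, 3), (8, 0), (9, 0), (10, 6)}.
Total count |C(F_11)_aff| = 10.


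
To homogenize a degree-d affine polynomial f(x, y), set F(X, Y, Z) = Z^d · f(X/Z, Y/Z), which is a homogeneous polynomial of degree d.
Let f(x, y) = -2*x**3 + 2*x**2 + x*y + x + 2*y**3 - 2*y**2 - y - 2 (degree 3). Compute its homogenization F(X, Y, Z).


F(X, Y, Z) = -2*X**3 + 2*X**2*Z + X*Y*Z + X*Z**2 + 2*Y**3 - 2*Y**2*Z - Y*Z**2 - 2*Z**3

deg(f) = 3.
Substitute x = X/Z, y = Y/Z into f, then multiply by Z^3.
  monomial -2·x^3·y^0 ↦ -2·X^3·Y^0·Z^0.
  monomial 2·x^2·y^0 ↦ 2·X^2·Y^0·Z^1.
  monomial 1·x^1·y^1 ↦ 1·X^1·Y^1·Z^1.
  monomial 1·x^1·y^0 ↦ 1·X^1·Y^0·Z^2.
  monomial 2·x^0·y^3 ↦ 2·X^0·Y^3·Z^0.
  monomial -2·x^0·y^2 ↦ -2·X^0·Y^2·Z^1.
  monomial -1·x^0·y^1 ↦ -1·X^0·Y^1·Z^2.
  monomial -2·x^0·y^0 ↦ -2·X^0·Y^0·Z^3.
Collecting: F(X, Y, Z) = -2*X**3 + 2*X**2*Z + X*Y*Z + X*Z**2 + 2*Y**3 - 2*Y**2*Z - Y*Z**2 - 2*Z**3.


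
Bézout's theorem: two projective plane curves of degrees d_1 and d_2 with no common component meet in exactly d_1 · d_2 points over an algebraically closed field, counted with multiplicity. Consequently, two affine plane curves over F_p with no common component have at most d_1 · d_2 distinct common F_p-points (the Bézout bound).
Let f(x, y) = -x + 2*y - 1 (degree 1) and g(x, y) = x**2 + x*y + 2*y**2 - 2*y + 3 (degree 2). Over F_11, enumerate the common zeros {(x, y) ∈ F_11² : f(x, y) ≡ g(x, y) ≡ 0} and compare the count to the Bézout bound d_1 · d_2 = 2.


Common zeros: {(3, 2), (5, 3)}; count = 2; Bézout bound = 2.

deg(f) = 1, deg(g) = 2, so Bézout bound = 2.
Scan x ∈ F_11. For each x, list the y ∈ F_11 with f(x, y) ≡ 0 and those with g(x, y) ≡ 0 (mod 11); the common zeros in that column are the intersection.
  x = 0: f ≡ 0 at y ∈ {6}; g ≡ 0 at y ∈ ∅; common: ∅.
  x = 1: f ≡ 0 at y ∈ {1}; g ≡ 0 at y ∈ ∅; common: ∅.
  x = 2: f ≡ 0 at y ∈ {7}; g ≡ 0 at y ∈ ∅; common: ∅.
  x = 3: f ≡ 0 at y ∈ {2}; g ≡ 0 at y ∈ {2, 3}; common: {2}.
  x = 4: f ≡ 0 at y ∈ {8}; g ≡ 0 at y ∈ ∅; common: ∅.
  x = 5: f ≡ 0 at y ∈ {3}; g ≡ 0 at y ∈ {1, 3}; common: {3}.
  x = 6: f ≡ 0 at y ∈ {9}; g ≡ 0 at y ∈ {2, 7}; common: ∅.
  x = 7: f ≡ 0 at y ∈ {4}; g ≡ 0 at y ∈ {6, 8}; common: ∅.
  x = 8: f ≡ 0 at y ∈ {10}; g ≡ 0 at y ∈ ∅; common: ∅.
  x = 9: f ≡ 0 at y ∈ {5}; g ≡ 0 at y ∈ {6, 7}; common: ∅.
  x = 10: f ≡ 0 at y ∈ {0}; g ≡ 0 at y ∈ ∅; common: ∅.
Collecting: common zeros = {(3, 2), (5, 3)}, so the count is 2.
Comparison with the Bézout bound: 2 ≤ 2 = deg(f)·deg(g), as expected for curves with no common component (the bound is attained).
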